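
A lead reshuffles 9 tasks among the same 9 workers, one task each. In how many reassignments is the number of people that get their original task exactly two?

66744

Pick the 2 fixed positions: C(9,2) = 36 ways.
The remaining 7 must be deranged: !7 = 1854.
Total: 36 × 1854 = 66744.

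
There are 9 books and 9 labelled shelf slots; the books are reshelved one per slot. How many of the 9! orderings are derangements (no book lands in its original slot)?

133496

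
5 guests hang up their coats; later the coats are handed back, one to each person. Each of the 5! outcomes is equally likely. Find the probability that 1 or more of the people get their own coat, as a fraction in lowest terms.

Favorable outcomes: Σ_{i≥1} C(5,i)·!(5-i) = 5·9 + 10·2 + 10·1 + 5·0 + 1·1 = 76.
Total outcomes: 5! = 120.
Probability = 76/120 = 19/30.

19/30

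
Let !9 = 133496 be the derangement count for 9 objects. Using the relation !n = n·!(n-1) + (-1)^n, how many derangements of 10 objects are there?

!10 = 10·133496 + 1 = 1334961.

1334961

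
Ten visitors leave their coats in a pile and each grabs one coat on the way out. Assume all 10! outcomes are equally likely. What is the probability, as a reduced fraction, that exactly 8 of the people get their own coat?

Favorable outcomes: C(10,8)·!2 = 45·1 = 45.
Total outcomes: 10! = 3628800.
Probability = 45/3628800 = 1/80640.

1/80640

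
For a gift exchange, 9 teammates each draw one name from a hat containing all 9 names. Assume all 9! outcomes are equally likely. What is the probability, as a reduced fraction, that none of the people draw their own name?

Favorable outcomes: !9 = 133496.
Total outcomes: 9! = 362880.
Probability = 133496/362880 = 16687/45360.

16687/45360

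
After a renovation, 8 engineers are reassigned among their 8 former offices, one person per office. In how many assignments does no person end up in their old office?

14833

By inclusion-exclusion, !8 = Σ (-1)^k · 8!/k! for k=0..8
= 8! - 8!/1! + 8!/2! - 8!/3! + 8!/4! - 8!/5! + 8!/6! - 8!/7! + 8!/8!
= 40320 - 40320 + 20160 - 6720 + 1680 - 336 + 56 - 8 + 1
= 14833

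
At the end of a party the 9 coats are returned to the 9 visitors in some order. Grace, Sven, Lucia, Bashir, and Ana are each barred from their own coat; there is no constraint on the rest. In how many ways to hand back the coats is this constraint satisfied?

Inclusion-exclusion on the 5 forbidden self-matches:
Σ_{j=0}^{5} (-1)^j C(5,j)(9-j)!
= C(5,0)·9! - C(5,1)·8! + C(5,2)·7! - C(5,3)·6! + C(5,4)·5! - C(5,5)·4!
= 362880 - 201600 + 50400 - 7200 + 600 - 24
= 205056

205056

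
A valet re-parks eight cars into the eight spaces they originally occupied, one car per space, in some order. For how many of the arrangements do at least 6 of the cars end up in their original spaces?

29

Sum C(8,i)·!(8-i) for i = 6..8:
  i=6: C(8,6)·!2 = 28·1 = 28
  i=7: C(8,7)·!1 = 8·0 = 0
  i=8: C(8,8)·!0 = 1·1 = 1
Total = 29.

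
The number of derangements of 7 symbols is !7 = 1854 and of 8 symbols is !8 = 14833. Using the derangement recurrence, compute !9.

133496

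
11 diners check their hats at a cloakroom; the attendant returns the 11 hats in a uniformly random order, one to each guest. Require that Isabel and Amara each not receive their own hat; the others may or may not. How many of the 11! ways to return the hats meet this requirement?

33022080

Inclusion-exclusion on the 2 forbidden self-matches:
Σ_{j=0}^{2} (-1)^j C(2,j)(11-j)!
= C(2,0)·11! - C(2,1)·10! + C(2,2)·9!
= 39916800 - 7257600 + 362880
= 33022080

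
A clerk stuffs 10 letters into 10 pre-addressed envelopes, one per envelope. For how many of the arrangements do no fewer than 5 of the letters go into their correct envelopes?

13264

Sum C(10,i)·!(10-i) for i = 5..10:
  i=5: C(10,5)·!5 = 252·44 = 11088
  i=6: C(10,6)·!4 = 210·9 = 1890
  i=7: C(10,7)·!3 = 120·2 = 240
  i=8: C(10,8)·!2 = 45·1 = 45
  i=9: C(10,9)·!1 = 10·0 = 0
  i=10: C(10,10)·!0 = 1·1 = 1
Total = 13264.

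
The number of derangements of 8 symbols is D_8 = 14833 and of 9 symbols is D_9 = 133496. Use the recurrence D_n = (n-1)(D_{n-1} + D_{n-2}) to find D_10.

1334961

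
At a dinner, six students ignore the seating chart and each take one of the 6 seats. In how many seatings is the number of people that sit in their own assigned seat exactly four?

15

Pick the 4 fixed positions: C(6,4) = 15 ways.
The other 2 form a derangement: !2 = 1.
Total: 15 × 1 = 15.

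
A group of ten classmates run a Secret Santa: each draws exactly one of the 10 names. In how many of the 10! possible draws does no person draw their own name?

1334961

Use !n = (n-1)(!(n-1) + !(n-2)).
!10 = 9·(133496 + 14833) = 9·148329 = 1334961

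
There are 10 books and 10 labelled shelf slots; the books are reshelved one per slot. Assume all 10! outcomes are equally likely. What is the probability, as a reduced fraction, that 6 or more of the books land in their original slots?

Favorable outcomes: Σ_{i≥6} C(10,i)·!(10-i) = 210·9 + 120·2 + 45·1 + 10·0 + 1·1 = 2176.
Total outcomes: 10! = 3628800.
Probability = 2176/3628800 = 17/28350.

17/28350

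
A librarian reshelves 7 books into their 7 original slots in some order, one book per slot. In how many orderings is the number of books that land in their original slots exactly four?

Pick the 4 fixed positions: C(7,4) = 35 ways.
The other 3 form a derangement: !3 = 2.
Total: 35 × 2 = 70.

70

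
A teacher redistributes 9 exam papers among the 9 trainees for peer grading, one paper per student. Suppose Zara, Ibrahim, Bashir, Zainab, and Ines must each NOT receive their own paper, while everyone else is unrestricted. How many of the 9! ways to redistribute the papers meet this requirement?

205056

Inclusion-exclusion on the 5 forbidden self-matches:
Σ_{j=0}^{5} (-1)^j C(5,j)(9-j)!
= C(5,0)·9! - C(5,1)·8! + C(5,2)·7! - C(5,3)·6! + C(5,4)·5! - C(5,5)·4!
= 362880 - 201600 + 50400 - 7200 + 600 - 24
= 205056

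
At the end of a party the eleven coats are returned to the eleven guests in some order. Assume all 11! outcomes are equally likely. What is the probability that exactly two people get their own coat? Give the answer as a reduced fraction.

16687/90720

Favorable outcomes: C(11,2)·!9 = 55·133496 = 7342280.
Total outcomes: 11! = 39916800.
Probability = 7342280/39916800 = 16687/90720.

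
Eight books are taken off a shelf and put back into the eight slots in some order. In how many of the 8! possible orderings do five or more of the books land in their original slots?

# with exactly i fixed is C(8,i)·!(8-i); sum over i=5..8:
  i=5: C(8,5)·!3 = 56·2 = 112
  i=6: C(8,6)·!2 = 28·1 = 28
  i=7: C(8,7)·!1 = 8·0 = 0
  i=8: C(8,8)·!0 = 1·1 = 1
Total = 141.

141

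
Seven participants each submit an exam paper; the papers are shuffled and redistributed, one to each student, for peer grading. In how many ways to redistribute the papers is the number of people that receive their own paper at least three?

407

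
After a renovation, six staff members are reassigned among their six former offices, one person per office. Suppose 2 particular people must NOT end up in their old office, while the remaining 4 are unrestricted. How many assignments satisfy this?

504

Let A_j be the event that the j-th constrained one is fixed. By inclusion-exclusion over the 2 events:
Σ_{j=0}^{2} (-1)^j C(2,j)(6-j)!
= C(2,0)·6! - C(2,1)·5! + C(2,2)·4!
= 720 - 240 + 24
= 504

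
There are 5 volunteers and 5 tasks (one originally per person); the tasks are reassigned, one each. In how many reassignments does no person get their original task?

44

By inclusion-exclusion, !5 = Σ (-1)^k · 5!/k! for k=0..5
= 5! - 5!/1! + 5!/2! - 5!/3! + 5!/4! - 5!/5!
= 120 - 120 + 60 - 20 + 5 - 1
= 44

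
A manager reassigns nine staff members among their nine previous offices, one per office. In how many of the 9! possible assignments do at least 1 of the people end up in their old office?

229384

Sum C(9,i)·!(9-i) for i = 1..9:
  i=1: C(9,1)·!8 = 9·14833 = 133497
  i=2: C(9,2)·!7 = 36·1854 = 66744
  i=3: C(9,3)·!6 = 84·265 = 22260
  i=4: C(9,4)·!5 = 126·44 = 5544
  i=5: C(9,5)·!4 = 126·9 = 1134
  i=6: C(9,6)·!3 = 84·2 = 168
  i=7: C(9,7)·!2 = 36·1 = 36
  i=8: C(9,8)·!1 = 9·0 = 0
  i=9: C(9,9)·!0 = 1·1 = 1
Total = 229384.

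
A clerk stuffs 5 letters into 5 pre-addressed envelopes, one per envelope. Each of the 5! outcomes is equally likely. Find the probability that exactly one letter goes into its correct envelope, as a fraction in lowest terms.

Favorable outcomes: C(5,1)·!4 = 5·9 = 45.
Total outcomes: 5! = 120.
Probability = 45/120 = 3/8.

3/8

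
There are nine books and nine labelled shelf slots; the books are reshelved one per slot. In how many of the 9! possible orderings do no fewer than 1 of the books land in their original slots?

# with exactly i fixed is C(9,i)·!(9-i); sum over i=1..9:
  i=1: C(9,1)·!8 = 9·14833 = 133497
  i=2: C(9,2)·!7 = 36·1854 = 66744
  i=3: C(9,3)·!6 = 84·265 = 22260
  i=4: C(9,4)·!5 = 126·44 = 5544
  i=5: C(9,5)·!4 = 126·9 = 1134
  i=6: C(9,6)·!3 = 84·2 = 168
  i=7: C(9,7)·!2 = 36·1 = 36
  i=8: C(9,8)·!1 = 9·0 = 0
  i=9: C(9,9)·!0 = 1·1 = 1
Total = 229384.

229384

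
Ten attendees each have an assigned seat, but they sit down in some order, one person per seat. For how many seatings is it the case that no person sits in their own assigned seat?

Recurrence: !10 = 9·(!9 + !8).
!10 = 9·(133496 + 14833) = 9·148329 = 1334961

1334961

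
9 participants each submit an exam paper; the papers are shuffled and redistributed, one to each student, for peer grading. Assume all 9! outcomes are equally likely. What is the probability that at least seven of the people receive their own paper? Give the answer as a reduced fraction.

37/362880

Favorable outcomes: Σ_{i≥7} C(9,i)·!(9-i) = 36·1 + 9·0 + 1·1 = 37.
Total outcomes: 9! = 362880.
Probability = 37/362880 = 37/362880.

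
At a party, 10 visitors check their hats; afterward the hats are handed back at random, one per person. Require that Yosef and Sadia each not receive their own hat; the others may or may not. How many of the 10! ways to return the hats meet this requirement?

Let A_j be the event that the j-th constrained one is fixed. By inclusion-exclusion over the 2 events:
Σ_{j=0}^{2} (-1)^j C(2,j)(10-j)!
= C(2,0)·10! - C(2,1)·9! + C(2,2)·8!
= 3628800 - 725760 + 40320
= 2943360

2943360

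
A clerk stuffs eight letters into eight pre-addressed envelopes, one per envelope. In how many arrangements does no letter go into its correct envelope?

14833

!8 is the nearest integer to 8!/e.
8! = 40320, and 40320/e ≈ 14832.90, so !8 = 14833.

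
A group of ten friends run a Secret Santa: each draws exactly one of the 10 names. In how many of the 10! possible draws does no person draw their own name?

1334961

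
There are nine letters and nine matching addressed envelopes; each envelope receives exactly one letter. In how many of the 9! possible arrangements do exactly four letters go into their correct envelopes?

5544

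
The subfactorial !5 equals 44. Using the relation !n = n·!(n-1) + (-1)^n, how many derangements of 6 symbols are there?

265

!6 = 6·44 + 1 = 265.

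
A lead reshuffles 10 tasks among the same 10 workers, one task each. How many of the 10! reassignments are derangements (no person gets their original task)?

By inclusion-exclusion, !10 = Σ (-1)^k · 10!/k! for k=0..10
= 10! - 10!/1! + 10!/2! - 10!/3! + 10!/4! - 10!/5! + 10!/6! - 10!/7! + 10!/8! - 10!/9! + 10!/10!
= 3628800 - 3628800 + 1814400 - 604800 + 151200 - 30240 + 5040 - 720 + 90 - 10 + 1
= 1334961

1334961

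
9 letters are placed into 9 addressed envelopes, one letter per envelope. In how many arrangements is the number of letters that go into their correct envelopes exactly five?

1134

Pick the 5 fixed positions: C(9,5) = 126 ways.
The remaining 4 must be deranged: !4 = 9.
Total: 126 × 9 = 1134.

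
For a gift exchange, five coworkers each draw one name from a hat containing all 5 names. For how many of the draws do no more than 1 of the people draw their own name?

Sum C(5,i)·!(5-i) for i = 0..1:
  i=0: C(5,0)·!5 = 1·44 = 44
  i=1: C(5,1)·!4 = 5·9 = 45
Total = 89.

89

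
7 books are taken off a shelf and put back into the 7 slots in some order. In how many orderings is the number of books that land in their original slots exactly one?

1855

Pick the single fixed position: C(7,1) = 7 ways.
The other 6 form a derangement: !6 = 265.
Total: 7 × 265 = 1855.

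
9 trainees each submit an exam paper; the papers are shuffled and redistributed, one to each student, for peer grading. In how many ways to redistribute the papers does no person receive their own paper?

133496

The subfactorial !9 = [9!/e] (nearest integer).
9! = 362880, and 362880/e ≈ 133496.09, so !9 = 133496.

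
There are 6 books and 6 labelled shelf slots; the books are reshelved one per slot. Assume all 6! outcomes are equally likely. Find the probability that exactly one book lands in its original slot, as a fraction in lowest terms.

11/30

Favorable outcomes: C(6,1)·!5 = 6·44 = 264.
Total outcomes: 6! = 720.
Probability = 264/720 = 11/30.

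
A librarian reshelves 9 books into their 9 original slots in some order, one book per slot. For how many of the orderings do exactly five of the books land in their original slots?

Choose which 5 of the 9 are fixed: C(9,5) = 126.
The other 4 form a derangement: !4 = 9.
Total: 126 × 9 = 1134.

1134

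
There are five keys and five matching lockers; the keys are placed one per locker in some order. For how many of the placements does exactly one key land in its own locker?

45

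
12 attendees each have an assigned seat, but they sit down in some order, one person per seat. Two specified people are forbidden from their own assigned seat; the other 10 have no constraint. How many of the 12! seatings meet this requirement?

402796800

Let A_j be the event that the j-th constrained one is fixed. By inclusion-exclusion over the 2 events:
Σ_{j=0}^{2} (-1)^j C(2,j)(12-j)!
= C(2,0)·12! - C(2,1)·11! + C(2,2)·10!
= 479001600 - 79833600 + 3628800
= 402796800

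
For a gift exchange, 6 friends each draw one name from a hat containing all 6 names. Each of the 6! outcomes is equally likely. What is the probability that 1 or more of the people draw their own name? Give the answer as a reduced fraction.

91/144

Favorable outcomes: Σ_{i≥1} C(6,i)·!(6-i) = 6·44 + 15·9 + 20·2 + 15·1 + 6·0 + 1·1 = 455.
Total outcomes: 6! = 720.
Probability = 455/720 = 91/144.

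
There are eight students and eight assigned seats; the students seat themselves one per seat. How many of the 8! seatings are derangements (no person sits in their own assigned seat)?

14833

!8 is the nearest integer to 8!/e.
8! = 40320, and 40320/e ≈ 14832.90, so !8 = 14833.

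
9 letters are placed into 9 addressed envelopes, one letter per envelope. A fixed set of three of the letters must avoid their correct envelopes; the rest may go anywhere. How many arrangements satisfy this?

256320

Let A_j be the event that the j-th constrained one is fixed. By inclusion-exclusion over the 3 events:
Σ_{j=0}^{3} (-1)^j C(3,j)(9-j)!
= C(3,0)·9! - C(3,1)·8! + C(3,2)·7! - C(3,3)·6!
= 362880 - 120960 + 15120 - 720
= 256320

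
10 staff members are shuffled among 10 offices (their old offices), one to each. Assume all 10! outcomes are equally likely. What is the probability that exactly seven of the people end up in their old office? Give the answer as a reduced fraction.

Favorable outcomes: C(10,7)·!3 = 120·2 = 240.
Total outcomes: 10! = 3628800.
Probability = 240/3628800 = 1/15120.

1/15120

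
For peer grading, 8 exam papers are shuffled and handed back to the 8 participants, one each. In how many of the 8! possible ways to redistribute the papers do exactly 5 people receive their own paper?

Pick the 5 fixed positions: C(8,5) = 56 ways.
The other 3 form a derangement: !3 = 2.
Total: 56 × 2 = 112.

112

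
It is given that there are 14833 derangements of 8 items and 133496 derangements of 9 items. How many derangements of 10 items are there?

D_10 = (10-1)·(D_9 + D_8) = 9·(133496 + 14833) = 9·148329 = 1334961.

1334961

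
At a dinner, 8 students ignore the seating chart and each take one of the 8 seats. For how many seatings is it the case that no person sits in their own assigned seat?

14833

Recurrence: !8 = 7·(!7 + !6).
!8 = 7·(1854 + 265) = 7·2119 = 14833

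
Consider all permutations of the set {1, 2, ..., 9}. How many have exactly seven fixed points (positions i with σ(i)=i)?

Pick the 7 fixed positions: C(9,7) = 36 ways.
The remaining 2 must be deranged: !2 = 1.
Total: 36 × 1 = 36.

36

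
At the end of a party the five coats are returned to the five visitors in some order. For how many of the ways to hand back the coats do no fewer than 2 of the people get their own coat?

31

# with exactly i fixed is C(5,i)·!(5-i); sum over i=2..5:
  i=2: C(5,2)·!3 = 10·2 = 20
  i=3: C(5,3)·!2 = 10·1 = 10
  i=4: C(5,4)·!1 = 5·0 = 0
  i=5: C(5,5)·!0 = 1·1 = 1
Total = 31.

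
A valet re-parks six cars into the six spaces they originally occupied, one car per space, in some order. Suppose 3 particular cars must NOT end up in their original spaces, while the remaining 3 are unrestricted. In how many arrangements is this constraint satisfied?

426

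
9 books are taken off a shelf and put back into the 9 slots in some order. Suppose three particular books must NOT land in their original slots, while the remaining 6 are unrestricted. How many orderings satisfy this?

256320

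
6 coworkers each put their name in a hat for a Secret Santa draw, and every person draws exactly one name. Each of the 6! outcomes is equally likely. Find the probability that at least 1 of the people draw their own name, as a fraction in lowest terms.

91/144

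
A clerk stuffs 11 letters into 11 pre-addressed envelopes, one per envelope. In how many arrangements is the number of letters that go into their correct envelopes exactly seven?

2970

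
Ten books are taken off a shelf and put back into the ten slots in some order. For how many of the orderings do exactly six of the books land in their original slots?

1890

Choose which 6 of the 10 are fixed: C(10,6) = 210.
The remaining 4 must be deranged: !4 = 9.
Total: 210 × 9 = 1890.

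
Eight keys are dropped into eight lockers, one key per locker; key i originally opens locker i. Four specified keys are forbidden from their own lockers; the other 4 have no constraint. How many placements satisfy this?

24024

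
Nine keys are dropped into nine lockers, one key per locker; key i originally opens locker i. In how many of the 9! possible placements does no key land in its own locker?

133496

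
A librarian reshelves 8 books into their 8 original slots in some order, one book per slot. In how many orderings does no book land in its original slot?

Recurrence: !8 = 8·!7 + (-1)^8.
!8 = 8·1854 + 1 = 14833

14833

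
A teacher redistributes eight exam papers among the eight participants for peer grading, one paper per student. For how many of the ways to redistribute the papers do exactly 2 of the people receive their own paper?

Pick the 2 fixed positions: C(8,2) = 28 ways.
The other 6 form a derangement: !6 = 265.
Total: 28 × 265 = 7420.

7420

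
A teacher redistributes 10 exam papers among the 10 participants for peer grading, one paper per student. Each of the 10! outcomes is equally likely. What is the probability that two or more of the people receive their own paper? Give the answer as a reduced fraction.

Favorable outcomes: Σ_{i≥2} C(10,i)·!(10-i) = 45·14833 + 120·1854 + 210·265 + 252·44 + 210·9 + 120·2 + 45·1 + 10·0 + 1·1 = 958879.
Total outcomes: 10! = 3628800.
Probability = 958879/3628800 = 958879/3628800.

958879/3628800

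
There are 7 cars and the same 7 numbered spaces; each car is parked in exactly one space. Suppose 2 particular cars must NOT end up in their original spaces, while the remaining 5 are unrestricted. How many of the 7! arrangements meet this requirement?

3720

Let A_j be the event that the j-th constrained one is fixed. By inclusion-exclusion over the 2 events:
Σ_{j=0}^{2} (-1)^j C(2,j)(7-j)!
= C(2,0)·7! - C(2,1)·6! + C(2,2)·5!
= 5040 - 1440 + 120
= 3720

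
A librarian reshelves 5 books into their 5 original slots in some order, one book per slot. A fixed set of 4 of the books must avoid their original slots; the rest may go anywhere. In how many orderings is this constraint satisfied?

53

Inclusion-exclusion on the 4 forbidden self-matches:
Σ_{j=0}^{4} (-1)^j C(4,j)(5-j)!
= C(4,0)·5! - C(4,1)·4! + C(4,2)·3! - C(4,3)·2! + C(4,4)·1!
= 120 - 96 + 36 - 8 + 1
= 53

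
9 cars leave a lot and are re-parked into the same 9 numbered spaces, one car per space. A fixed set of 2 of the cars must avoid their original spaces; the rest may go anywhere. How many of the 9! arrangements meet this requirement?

287280

Let A_j be the event that the j-th constrained one is fixed. By inclusion-exclusion over the 2 events:
Σ_{j=0}^{2} (-1)^j C(2,j)(9-j)!
= C(2,0)·9! - C(2,1)·8! + C(2,2)·7!
= 362880 - 80640 + 5040
= 287280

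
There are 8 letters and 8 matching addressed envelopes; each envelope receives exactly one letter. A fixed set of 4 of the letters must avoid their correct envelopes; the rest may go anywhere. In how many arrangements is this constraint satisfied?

24024

Let A_j be the event that the j-th constrained one is fixed. By inclusion-exclusion over the 4 events:
Σ_{j=0}^{4} (-1)^j C(4,j)(8-j)!
= C(4,0)·8! - C(4,1)·7! + C(4,2)·6! - C(4,3)·5! + C(4,4)·4!
= 40320 - 20160 + 4320 - 480 + 24
= 24024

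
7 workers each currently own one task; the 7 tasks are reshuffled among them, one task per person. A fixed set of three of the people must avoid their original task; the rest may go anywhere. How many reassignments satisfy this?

3216

Inclusion-exclusion on the 3 forbidden self-matches:
Σ_{j=0}^{3} (-1)^j C(3,j)(7-j)!
= C(3,0)·7! - C(3,1)·6! + C(3,2)·5! - C(3,3)·4!
= 5040 - 2160 + 360 - 24
= 3216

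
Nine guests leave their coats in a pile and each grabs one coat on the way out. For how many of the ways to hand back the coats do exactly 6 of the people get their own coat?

168

Pick the 6 fixed positions: C(9,6) = 84 ways.
The other 3 form a derangement: !3 = 2.
Total: 84 × 2 = 168.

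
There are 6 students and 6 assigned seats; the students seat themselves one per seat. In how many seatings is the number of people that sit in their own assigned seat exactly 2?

135

Pick the 2 fixed positions: C(6,2) = 15 ways.
The remaining 4 must be deranged: !4 = 9.
Total: 15 × 9 = 135.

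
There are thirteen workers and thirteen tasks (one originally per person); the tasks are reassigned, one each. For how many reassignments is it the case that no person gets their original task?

2290792932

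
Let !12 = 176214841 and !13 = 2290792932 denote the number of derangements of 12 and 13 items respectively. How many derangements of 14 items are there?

!14 = (14-1)·(!13 + !12) = 13·(2290792932 + 176214841) = 13·2467007773 = 32071101049.

32071101049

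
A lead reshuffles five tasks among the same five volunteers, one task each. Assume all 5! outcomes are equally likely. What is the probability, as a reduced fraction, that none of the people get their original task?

11/30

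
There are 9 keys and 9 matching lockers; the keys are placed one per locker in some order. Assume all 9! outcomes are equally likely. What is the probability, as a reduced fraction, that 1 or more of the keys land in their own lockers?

28673/45360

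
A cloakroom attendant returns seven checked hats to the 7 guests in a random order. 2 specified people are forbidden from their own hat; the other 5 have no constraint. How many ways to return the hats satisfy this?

3720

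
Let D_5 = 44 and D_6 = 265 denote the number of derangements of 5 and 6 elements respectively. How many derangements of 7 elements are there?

D_7 = (7-1)·(D_6 + D_5) = 6·(265 + 44) = 6·309 = 1854.

1854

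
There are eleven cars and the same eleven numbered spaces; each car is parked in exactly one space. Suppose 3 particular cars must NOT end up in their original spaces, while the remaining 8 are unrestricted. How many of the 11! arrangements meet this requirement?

30078720

Inclusion-exclusion on the 3 forbidden self-matches:
Σ_{j=0}^{3} (-1)^j C(3,j)(11-j)!
= C(3,0)·11! - C(3,1)·10! + C(3,2)·9! - C(3,3)·8!
= 39916800 - 10886400 + 1088640 - 40320
= 30078720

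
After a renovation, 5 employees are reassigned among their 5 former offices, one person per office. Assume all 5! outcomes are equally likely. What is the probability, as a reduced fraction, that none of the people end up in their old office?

11/30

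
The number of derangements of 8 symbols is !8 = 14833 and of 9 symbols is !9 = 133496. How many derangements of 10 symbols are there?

!10 = (10-1)·(!9 + !8) = 9·(133496 + 14833) = 9·148329 = 1334961.

1334961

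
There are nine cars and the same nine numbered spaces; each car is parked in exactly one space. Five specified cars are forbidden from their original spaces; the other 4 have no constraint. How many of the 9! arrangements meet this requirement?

205056

Inclusion-exclusion on the 5 forbidden self-matches:
Σ_{j=0}^{5} (-1)^j C(5,j)(9-j)!
= C(5,0)·9! - C(5,1)·8! + C(5,2)·7! - C(5,3)·6! + C(5,4)·5! - C(5,5)·4!
= 362880 - 201600 + 50400 - 7200 + 600 - 24
= 205056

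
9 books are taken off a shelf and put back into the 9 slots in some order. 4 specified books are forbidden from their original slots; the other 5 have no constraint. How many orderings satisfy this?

229080

Inclusion-exclusion on the 4 forbidden self-matches:
Σ_{j=0}^{4} (-1)^j C(4,j)(9-j)!
= C(4,0)·9! - C(4,1)·8! + C(4,2)·7! - C(4,3)·6! + C(4,4)·5!
= 362880 - 161280 + 30240 - 2880 + 120
= 229080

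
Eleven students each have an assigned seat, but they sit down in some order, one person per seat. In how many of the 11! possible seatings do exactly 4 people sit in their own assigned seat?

Pick the 4 fixed positions: C(11,4) = 330 ways.
The other 7 form a derangement: !7 = 1854.
Total: 330 × 1854 = 611820.

611820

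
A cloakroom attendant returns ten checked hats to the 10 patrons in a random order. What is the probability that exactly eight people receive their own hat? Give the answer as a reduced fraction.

1/80640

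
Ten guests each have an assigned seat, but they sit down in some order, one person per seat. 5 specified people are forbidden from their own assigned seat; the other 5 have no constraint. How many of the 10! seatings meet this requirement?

Let A_j be the event that the j-th constrained one is fixed. By inclusion-exclusion over the 5 events:
Σ_{j=0}^{5} (-1)^j C(5,j)(10-j)!
= C(5,0)·10! - C(5,1)·9! + C(5,2)·8! - C(5,3)·7! + C(5,4)·6! - C(5,5)·5!
= 3628800 - 1814400 + 403200 - 50400 + 3600 - 120
= 2170680

2170680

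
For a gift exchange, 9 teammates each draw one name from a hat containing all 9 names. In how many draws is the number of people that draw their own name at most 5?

362675

Sum C(9,i)·!(9-i) for i = 0..5:
  i=0: C(9,0)·!9 = 1·133496 = 133496
  i=1: C(9,1)·!8 = 9·14833 = 133497
  i=2: C(9,2)·!7 = 36·1854 = 66744
  i=3: C(9,3)·!6 = 84·265 = 22260
  i=4: C(9,4)·!5 = 126·44 = 5544
  i=5: C(9,5)·!4 = 126·9 = 1134
Total = 362675.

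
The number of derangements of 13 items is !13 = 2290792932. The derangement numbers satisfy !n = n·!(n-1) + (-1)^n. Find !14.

32071101049

!14 = 14·2290792932 + 1 = 32071101049.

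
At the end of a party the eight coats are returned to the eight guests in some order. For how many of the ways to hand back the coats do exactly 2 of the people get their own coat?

Choose which 2 of the 8 are fixed: C(8,2) = 28.
The other 6 form a derangement: !6 = 265.
Total: 28 × 265 = 7420.

7420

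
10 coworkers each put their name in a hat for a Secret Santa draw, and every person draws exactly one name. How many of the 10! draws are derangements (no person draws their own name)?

Use !n = n·!(n-1) + (-1)^n.
!10 = 10·133496 + 1 = 1334961

1334961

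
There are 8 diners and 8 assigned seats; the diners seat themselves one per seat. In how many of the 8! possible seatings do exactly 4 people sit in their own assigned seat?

630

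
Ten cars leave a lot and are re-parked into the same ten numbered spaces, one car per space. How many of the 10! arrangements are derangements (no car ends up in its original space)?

1334961

The number of derangements of 10 is !10 = Σ_{k=0}^{10} (-1)^k·10!/k!
= 10! - 10!/1! + 10!/2! - 10!/3! + 10!/4! - 10!/5! + 10!/6! - 10!/7! + 10!/8! - 10!/9! + 10!/10!
= 3628800 - 3628800 + 1814400 - 604800 + 151200 - 30240 + 5040 - 720 + 90 - 10 + 1
= 1334961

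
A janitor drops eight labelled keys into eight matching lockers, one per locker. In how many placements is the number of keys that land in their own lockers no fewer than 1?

Sum C(8,i)·!(8-i) for i = 1..8:
  i=1: C(8,1)·!7 = 8·1854 = 14832
  i=2: C(8,2)·!6 = 28·265 = 7420
  i=3: C(8,3)·!5 = 56·44 = 2464
  i=4: C(8,4)·!4 = 70·9 = 630
  i=5: C(8,5)·!3 = 56·2 = 112
  i=6: C(8,6)·!2 = 28·1 = 28
  i=7: C(8,7)·!1 = 8·0 = 0
  i=8: C(8,8)·!0 = 1·1 = 1
Total = 25487.

25487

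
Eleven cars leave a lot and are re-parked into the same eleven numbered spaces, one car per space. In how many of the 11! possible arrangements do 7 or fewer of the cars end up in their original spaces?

Sum C(11,i)·!(11-i) for i = 0..7:
  i=0: C(11,0)·!11 = 1·14684570 = 14684570
  i=1: C(11,1)·!10 = 11·1334961 = 14684571
  i=2: C(11,2)·!9 = 55·133496 = 7342280
  i=3: C(11,3)·!8 = 165·14833 = 2447445
  i=4: C(11,4)·!7 = 330·1854 = 611820
  i=5: C(11,5)·!6 = 462·265 = 122430
  i=6: C(11,6)·!5 = 462·44 = 20328
  i=7: C(11,7)·!4 = 330·9 = 2970
Total = 39916414.

39916414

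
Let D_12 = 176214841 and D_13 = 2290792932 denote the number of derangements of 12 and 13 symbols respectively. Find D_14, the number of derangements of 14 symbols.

32071101049

D_14 = (14-1)·(D_13 + D_12) = 13·(2290792932 + 176214841) = 13·2467007773 = 32071101049.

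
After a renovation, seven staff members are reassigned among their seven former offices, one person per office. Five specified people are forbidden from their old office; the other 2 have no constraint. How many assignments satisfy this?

2428

Let A_j be the event that the j-th constrained one is fixed. By inclusion-exclusion over the 5 events:
Σ_{j=0}^{5} (-1)^j C(5,j)(7-j)!
= C(5,0)·7! - C(5,1)·6! + C(5,2)·5! - C(5,3)·4! + C(5,4)·3! - C(5,5)·2!
= 5040 - 3600 + 1200 - 240 + 30 - 2
= 2428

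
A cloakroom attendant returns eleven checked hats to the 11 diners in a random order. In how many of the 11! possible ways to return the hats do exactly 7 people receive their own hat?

2970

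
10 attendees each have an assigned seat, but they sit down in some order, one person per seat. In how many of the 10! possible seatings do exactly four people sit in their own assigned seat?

55650

Choose which 4 of the 10 are fixed: C(10,4) = 210.
The other 6 form a derangement: !6 = 265.
Total: 210 × 265 = 55650.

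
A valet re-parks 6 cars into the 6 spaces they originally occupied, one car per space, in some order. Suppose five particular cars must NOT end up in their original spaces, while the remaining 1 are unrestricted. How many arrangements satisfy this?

309

Inclusion-exclusion on the 5 forbidden self-matches:
Σ_{j=0}^{5} (-1)^j C(5,j)(6-j)!
= C(5,0)·6! - C(5,1)·5! + C(5,2)·4! - C(5,3)·3! + C(5,4)·2! - C(5,5)·1!
= 720 - 600 + 240 - 60 + 10 - 1
= 309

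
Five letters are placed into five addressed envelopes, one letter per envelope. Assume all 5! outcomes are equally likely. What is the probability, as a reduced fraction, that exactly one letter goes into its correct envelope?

3/8

Favorable outcomes: C(5,1)·!4 = 5·9 = 45.
Total outcomes: 5! = 120.
Probability = 45/120 = 3/8.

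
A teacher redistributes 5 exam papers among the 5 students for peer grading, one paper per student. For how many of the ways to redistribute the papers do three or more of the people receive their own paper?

Sum C(5,i)·!(5-i) for i = 3..5:
  i=3: C(5,3)·!2 = 10·1 = 10
  i=4: C(5,4)·!1 = 5·0 = 0
  i=5: C(5,5)·!0 = 1·1 = 1
Total = 11.

11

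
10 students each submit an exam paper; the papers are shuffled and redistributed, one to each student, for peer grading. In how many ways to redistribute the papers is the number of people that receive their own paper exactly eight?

Pick the 8 fixed positions: C(10,8) = 45 ways.
The remaining 2 must be deranged: !2 = 1.
Total: 45 × 1 = 45.

45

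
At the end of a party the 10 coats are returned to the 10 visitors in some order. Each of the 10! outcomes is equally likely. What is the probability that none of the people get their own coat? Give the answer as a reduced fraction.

16481/44800

Favorable outcomes: !10 = 1334961.
Total outcomes: 10! = 3628800.
Probability = 1334961/3628800 = 16481/44800.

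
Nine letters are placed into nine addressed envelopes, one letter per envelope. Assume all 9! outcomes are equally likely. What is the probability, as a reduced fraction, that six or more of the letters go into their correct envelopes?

Favorable outcomes: Σ_{i≥6} C(9,i)·!(9-i) = 84·2 + 36·1 + 9·0 + 1·1 = 205.
Total outcomes: 9! = 362880.
Probability = 205/362880 = 41/72576.

41/72576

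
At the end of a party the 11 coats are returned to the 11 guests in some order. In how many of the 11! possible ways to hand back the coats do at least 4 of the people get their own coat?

757934

# with exactly i fixed is C(11,i)·!(11-i); sum over i=4..11:
  i=4: C(11,4)·!7 = 330·1854 = 611820
  i=5: C(11,5)·!6 = 462·265 = 122430
  i=6: C(11,6)·!5 = 462·44 = 20328
  i=7: C(11,7)·!4 = 330·9 = 2970
  i=8: C(11,8)·!3 = 165·2 = 330
  i=9: C(11,9)·!2 = 55·1 = 55
  i=10: C(11,10)·!1 = 11·0 = 0
  i=11: C(11,11)·!0 = 1·1 = 1
Total = 757934.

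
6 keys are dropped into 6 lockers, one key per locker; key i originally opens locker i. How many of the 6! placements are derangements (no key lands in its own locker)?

265

Recurrence: !6 = 5·(!5 + !4).
!6 = 5·(44 + 9) = 5·53 = 265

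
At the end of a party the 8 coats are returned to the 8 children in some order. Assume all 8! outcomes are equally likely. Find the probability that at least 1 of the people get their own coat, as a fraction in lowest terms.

3641/5760

Favorable outcomes: Σ_{i≥1} C(8,i)·!(8-i) = 8·1854 + 28·265 + 56·44 + 70·9 + 56·2 + 28·1 + 8·0 + 1·1 = 25487.
Total outcomes: 8! = 40320.
Probability = 25487/40320 = 3641/5760.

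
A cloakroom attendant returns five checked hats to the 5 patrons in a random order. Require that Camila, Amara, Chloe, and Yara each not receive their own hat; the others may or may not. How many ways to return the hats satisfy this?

53

Inclusion-exclusion on the 4 forbidden self-matches:
Σ_{j=0}^{4} (-1)^j C(4,j)(5-j)!
= C(4,0)·5! - C(4,1)·4! + C(4,2)·3! - C(4,3)·2! + C(4,4)·1!
= 120 - 96 + 36 - 8 + 1
= 53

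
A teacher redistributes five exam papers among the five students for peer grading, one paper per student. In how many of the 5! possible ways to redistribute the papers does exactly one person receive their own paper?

45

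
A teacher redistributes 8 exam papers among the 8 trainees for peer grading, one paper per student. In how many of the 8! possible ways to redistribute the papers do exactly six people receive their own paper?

28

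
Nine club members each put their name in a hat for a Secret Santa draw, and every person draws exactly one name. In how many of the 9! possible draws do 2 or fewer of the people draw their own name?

Sum C(9,i)·!(9-i) for i = 0..2:
  i=0: C(9,0)·!9 = 1·133496 = 133496
  i=1: C(9,1)·!8 = 9·14833 = 133497
  i=2: C(9,2)·!7 = 36·1854 = 66744
Total = 333737.

333737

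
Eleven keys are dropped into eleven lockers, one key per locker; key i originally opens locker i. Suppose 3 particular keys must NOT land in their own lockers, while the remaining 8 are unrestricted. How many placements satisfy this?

30078720

Inclusion-exclusion on the 3 forbidden self-matches:
Σ_{j=0}^{3} (-1)^j C(3,j)(11-j)!
= C(3,0)·11! - C(3,1)·10! + C(3,2)·9! - C(3,3)·8!
= 39916800 - 10886400 + 1088640 - 40320
= 30078720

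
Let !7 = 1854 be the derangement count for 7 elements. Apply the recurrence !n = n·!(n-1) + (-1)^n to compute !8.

!8 = 8·1854 + 1 = 14833.

14833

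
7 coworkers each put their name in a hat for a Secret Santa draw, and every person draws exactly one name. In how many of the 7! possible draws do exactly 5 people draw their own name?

Choose which 5 of the 7 are fixed: C(7,5) = 21.
The remaining 2 must be deranged: !2 = 1.
Total: 21 × 1 = 21.

21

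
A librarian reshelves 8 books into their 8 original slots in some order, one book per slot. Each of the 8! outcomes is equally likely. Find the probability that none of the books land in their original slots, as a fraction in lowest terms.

2119/5760

Favorable outcomes: !8 = 14833.
Total outcomes: 8! = 40320.
Probability = 14833/40320 = 2119/5760.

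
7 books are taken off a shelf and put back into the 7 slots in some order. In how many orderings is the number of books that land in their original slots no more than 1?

3709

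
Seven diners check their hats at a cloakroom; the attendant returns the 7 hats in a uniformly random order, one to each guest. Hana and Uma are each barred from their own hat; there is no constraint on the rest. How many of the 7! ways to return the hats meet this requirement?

Inclusion-exclusion on the 2 forbidden self-matches:
Σ_{j=0}^{2} (-1)^j C(2,j)(7-j)!
= C(2,0)·7! - C(2,1)·6! + C(2,2)·5!
= 5040 - 1440 + 120
= 3720

3720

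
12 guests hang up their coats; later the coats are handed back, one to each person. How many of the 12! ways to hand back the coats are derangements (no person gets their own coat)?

176214841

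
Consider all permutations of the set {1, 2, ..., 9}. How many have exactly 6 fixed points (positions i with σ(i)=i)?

168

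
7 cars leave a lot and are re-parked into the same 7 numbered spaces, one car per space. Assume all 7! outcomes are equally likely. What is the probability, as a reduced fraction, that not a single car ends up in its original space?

103/280

Favorable outcomes: !7 = 1854.
Total outcomes: 7! = 5040.
Probability = 1854/5040 = 103/280.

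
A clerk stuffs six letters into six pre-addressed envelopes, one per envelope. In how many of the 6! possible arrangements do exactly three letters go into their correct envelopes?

Pick the 3 fixed positions: C(6,3) = 20 ways.
The remaining 3 must be deranged: !3 = 2.
Total: 20 × 2 = 40.

40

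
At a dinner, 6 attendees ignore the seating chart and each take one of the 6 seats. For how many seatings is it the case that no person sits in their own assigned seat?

265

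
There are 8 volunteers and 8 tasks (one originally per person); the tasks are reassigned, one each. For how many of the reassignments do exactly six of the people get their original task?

28

Pick the 6 fixed positions: C(8,6) = 28 ways.
The remaining 2 must be deranged: !2 = 1.
Total: 28 × 1 = 28.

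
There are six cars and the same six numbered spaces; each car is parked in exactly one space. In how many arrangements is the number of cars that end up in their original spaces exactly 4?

Pick the 4 fixed positions: C(6,4) = 15 ways.
The remaining 2 must be deranged: !2 = 1.
Total: 15 × 1 = 15.

15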